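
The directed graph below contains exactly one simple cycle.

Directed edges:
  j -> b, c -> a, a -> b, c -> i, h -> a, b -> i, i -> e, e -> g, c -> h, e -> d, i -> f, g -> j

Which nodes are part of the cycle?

b, e, g, i, j

DFS with gray/black marking from i:
i gray
  e gray
    g gray
      j gray
        b gray
          b→i: i is gray → back edge
Back edge closes the cycle i → e → g → j → b → i; its vertices are {b, e, g, i, j}.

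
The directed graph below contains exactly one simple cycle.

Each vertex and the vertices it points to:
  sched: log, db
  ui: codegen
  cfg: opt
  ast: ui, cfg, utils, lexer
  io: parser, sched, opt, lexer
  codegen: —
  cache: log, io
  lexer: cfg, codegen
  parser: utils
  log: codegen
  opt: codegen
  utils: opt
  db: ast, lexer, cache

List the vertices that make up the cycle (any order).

DFS with gray/black marking from io:
io gray
  parser gray
    utils gray
      opt gray
        codegen gray
        codegen black
      opt black
    utils black
  parser black
  sched gray
    log gray
      log→codegen: codegen black — skip
    log black
    db gray
      ast gray
        ui gray
          ui→codegen: codegen black — skip
        ui black
        cfg gray
          cfg→opt: opt black — skip
        cfg black
        ast→utils: utils black — skip
        lexer gray
          lexer→cfg: cfg black — skip
          lexer→codegen: codegen black — skip
        lexer black
      ast black
      db→lexer: lexer black — skip
      cache gray
        cache→log: log black — skip
        cache→io: io is gray → back edge
Back edge closes the cycle io → sched → db → cache → io; its vertices are {db, io, cache, sched}.

db, io, cache, sched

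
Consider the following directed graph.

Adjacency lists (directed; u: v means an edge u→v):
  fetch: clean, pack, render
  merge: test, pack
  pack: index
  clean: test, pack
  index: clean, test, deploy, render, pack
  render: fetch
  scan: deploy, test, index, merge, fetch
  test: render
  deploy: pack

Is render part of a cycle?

Yes

render is on a cycle iff render can reach itself via ≥1 edge.
render → fetch → render — yes.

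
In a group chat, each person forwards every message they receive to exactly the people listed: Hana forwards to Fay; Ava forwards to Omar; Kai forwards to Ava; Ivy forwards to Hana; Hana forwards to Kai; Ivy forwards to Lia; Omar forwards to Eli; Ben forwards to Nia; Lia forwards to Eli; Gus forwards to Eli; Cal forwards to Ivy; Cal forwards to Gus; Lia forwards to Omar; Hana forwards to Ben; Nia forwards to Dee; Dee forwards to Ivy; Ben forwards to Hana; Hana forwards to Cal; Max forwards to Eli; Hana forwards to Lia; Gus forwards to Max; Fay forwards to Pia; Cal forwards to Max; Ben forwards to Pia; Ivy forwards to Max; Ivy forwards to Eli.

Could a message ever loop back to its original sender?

Yes

DFS with white/gray/black marking, starting from Lia:
Lia gray
  Eli gray
  Eli black
  Omar gray
    Omar→Eli: Eli black — skip
  Omar black
Lia black
Pia gray
Pia black
Dee gray
  Ivy gray
    Hana gray
      Kai gray
        Ava gray
          Ava→Omar: Omar black — skip
        Ava black
      Kai black
      Ben gray
        Ben→Hana: Hana is gray → back edge
Back edge found, so a cycle exists: Hana → Ben → Hana.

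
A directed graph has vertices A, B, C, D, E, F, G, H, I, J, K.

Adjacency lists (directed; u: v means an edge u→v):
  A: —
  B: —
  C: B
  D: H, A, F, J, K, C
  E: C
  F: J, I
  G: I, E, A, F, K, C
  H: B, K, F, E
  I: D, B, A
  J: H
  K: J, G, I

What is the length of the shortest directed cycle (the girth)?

For each vertex v, BFS finds the shortest path from v back to v.
The shortest such closed walk is G → K → G, length 2.

2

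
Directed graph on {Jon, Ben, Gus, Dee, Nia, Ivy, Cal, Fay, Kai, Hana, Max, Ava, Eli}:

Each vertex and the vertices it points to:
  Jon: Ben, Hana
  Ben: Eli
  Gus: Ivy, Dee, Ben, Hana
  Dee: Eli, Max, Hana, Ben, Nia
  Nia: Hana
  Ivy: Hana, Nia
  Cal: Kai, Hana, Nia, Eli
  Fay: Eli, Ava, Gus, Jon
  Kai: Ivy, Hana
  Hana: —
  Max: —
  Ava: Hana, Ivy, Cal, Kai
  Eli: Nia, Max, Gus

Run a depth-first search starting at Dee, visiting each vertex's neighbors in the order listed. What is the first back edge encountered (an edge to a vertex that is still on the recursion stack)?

DFS from Dee (visiting each vertex's neighbors in the order listed); mark gray on enter, black on exit:
Dee gray
  Eli gray
    Nia gray
      Hana gray
      Hana black
    Nia black
    Max gray
    Max black
    Gus gray
      Ivy gray
        Ivy→Hana: Hana black — skip
        Ivy→Nia: Nia black — skip
      Ivy black
      Gus→Dee: Dee is gray → back edge
First back edge: Gus → Dee.

Gus→Dee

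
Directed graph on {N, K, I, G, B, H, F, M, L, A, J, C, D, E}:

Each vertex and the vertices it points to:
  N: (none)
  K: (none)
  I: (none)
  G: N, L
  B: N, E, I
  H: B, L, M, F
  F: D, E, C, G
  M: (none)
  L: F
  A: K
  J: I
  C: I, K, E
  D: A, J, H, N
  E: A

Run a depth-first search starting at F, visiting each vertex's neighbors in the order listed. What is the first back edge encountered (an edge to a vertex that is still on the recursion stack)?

DFS from F (visiting each vertex's neighbors in the order listed); mark gray on enter, black on exit:
F gray
  D gray
    A gray
      K gray
      K black
    A black
    J gray
      I gray
      I black
    J black
    H gray
      B gray
        N gray
        N black
        E gray
          E→A: A black — skip
        E black
        B→I: I black — skip
      B black
      L gray
        L→F: F is gray → back edge
First back edge: L → F.

L->F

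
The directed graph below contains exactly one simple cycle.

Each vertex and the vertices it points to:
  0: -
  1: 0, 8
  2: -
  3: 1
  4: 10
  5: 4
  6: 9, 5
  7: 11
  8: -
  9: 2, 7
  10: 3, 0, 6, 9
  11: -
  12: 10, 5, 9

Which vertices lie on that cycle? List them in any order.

DFS with gray/black marking from 10:
10 gray
  3 gray
    1 gray
      0 gray
      0 black
      8 gray
      8 black
    1 black
  3 black
  10→0: 0 black — skip
  6 gray
    9 gray
      2 gray
      2 black
      7 gray
        11 gray
        11 black
      7 black
    9 black
    5 gray
      4 gray
        4→10: 10 is gray → back edge
Back edge closes the cycle 10 → 6 → 5 → 4 → 10; its vertices are {4, 5, 6, 10}.

4, 5, 6, 10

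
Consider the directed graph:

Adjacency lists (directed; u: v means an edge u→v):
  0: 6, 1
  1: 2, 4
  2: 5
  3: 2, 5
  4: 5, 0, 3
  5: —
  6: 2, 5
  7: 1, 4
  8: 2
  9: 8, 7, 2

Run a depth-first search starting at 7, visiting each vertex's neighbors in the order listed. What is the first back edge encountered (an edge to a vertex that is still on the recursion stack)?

0->1

DFS from 7 (visiting each vertex's neighbors in the order listed); mark gray on enter, black on exit:
7 gray
  1 gray
    2 gray
      5 gray
      5 black
    2 black
    4 gray
      4→5: 5 black — skip
      0 gray
        6 gray
          6→2: 2 black — skip
          6→5: 5 black — skip
        6 black
        0→1: 1 is gray → back edge
First back edge: 0 → 1.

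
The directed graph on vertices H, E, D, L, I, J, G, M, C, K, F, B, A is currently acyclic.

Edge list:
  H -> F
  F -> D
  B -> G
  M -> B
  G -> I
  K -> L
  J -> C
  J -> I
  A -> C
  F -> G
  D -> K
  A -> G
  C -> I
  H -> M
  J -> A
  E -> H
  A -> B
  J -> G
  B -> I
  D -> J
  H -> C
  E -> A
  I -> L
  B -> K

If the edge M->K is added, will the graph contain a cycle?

No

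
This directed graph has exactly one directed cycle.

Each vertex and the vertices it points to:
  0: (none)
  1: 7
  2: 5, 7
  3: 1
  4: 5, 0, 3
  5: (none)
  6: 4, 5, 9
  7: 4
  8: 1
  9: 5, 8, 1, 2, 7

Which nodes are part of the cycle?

1, 3, 4, 7

DFS with gray/black marking from 4:
4 gray
  5 gray
  5 black
  0 gray
  0 black
  3 gray
    1 gray
      7 gray
        7→4: 4 is gray → back edge
Back edge closes the cycle 4 → 3 → 1 → 7 → 4; its vertices are {1, 3, 4, 7}.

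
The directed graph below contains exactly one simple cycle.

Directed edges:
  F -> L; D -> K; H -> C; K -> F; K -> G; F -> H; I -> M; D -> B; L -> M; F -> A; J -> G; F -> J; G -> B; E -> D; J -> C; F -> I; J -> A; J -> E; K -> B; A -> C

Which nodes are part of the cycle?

D, E, F, J, K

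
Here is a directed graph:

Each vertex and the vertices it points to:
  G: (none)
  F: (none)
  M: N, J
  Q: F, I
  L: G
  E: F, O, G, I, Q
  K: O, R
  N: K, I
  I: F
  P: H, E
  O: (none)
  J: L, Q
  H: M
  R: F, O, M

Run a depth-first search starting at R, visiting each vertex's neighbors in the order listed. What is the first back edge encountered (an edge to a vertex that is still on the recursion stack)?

K→R

DFS from R (visiting each vertex's neighbors in the order listed); mark gray on enter, black on exit:
R gray
  F gray
  F black
  O gray
  O black
  M gray
    N gray
      K gray
        K→O: O black — skip
        K→R: R is gray → back edge
First back edge: K → R.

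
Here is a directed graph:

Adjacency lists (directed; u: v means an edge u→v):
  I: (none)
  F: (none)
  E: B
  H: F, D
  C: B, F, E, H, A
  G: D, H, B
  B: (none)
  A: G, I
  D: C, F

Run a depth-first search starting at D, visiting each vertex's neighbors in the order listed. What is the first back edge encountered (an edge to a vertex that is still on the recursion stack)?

H→D

DFS from D (visiting each vertex's neighbors in the order listed); mark gray on enter, black on exit:
D gray
  C gray
    B gray
    B black
    F gray
    F black
    E gray
      E→B: B black — skip
    E black
    H gray
      H→F: F black — skip
      H→D: D is gray → back edge
First back edge: H → D.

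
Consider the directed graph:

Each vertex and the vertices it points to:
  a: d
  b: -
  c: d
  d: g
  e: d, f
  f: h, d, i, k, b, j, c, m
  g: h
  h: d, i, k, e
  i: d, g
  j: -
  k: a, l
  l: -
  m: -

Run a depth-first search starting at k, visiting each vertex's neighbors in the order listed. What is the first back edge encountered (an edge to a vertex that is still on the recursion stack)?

h→d

DFS from k (visiting each vertex's neighbors in the order listed); mark gray on enter, black on exit:
k gray
  a gray
    d gray
      g gray
        h gray
          h→d: d is gray → back edge
First back edge: h → d.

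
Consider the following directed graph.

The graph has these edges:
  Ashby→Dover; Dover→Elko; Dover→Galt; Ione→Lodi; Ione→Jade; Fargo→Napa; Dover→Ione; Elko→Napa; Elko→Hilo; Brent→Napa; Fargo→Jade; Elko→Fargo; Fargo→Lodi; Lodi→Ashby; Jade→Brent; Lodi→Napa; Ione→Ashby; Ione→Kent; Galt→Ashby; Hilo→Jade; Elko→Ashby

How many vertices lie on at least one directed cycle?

A vertex is on a directed cycle iff it belongs to a strongly connected component of size ≥ 2 (or has a self-loop).
The vertices on cycles are {Elko, Galt, Ione, Lodi, Ashby, Dover, Fargo} — 7 in total.

7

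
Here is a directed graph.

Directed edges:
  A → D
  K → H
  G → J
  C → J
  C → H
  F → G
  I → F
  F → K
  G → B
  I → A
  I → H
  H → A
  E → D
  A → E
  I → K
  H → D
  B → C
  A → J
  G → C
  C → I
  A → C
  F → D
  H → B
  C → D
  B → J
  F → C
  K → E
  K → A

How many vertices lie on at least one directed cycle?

8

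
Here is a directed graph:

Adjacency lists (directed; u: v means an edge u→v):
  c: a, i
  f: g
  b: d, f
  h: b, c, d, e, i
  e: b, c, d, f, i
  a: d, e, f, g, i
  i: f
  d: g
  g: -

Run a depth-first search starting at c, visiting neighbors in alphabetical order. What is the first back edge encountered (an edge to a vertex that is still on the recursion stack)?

e->c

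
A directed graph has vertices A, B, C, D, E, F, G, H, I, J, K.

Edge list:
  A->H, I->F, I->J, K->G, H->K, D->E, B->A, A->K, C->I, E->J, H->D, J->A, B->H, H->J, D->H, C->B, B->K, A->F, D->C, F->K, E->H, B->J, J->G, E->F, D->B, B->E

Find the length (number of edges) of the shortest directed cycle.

2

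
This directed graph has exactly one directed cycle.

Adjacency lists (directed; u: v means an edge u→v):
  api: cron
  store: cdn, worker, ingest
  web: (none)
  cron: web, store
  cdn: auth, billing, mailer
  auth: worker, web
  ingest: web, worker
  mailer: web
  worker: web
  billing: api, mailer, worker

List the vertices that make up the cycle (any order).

DFS with gray/black marking from api:
api gray
  cron gray
    web gray
    web black
    store gray
      cdn gray
        auth gray
          worker gray
            worker→web: web black — skip
          worker black
          auth→web: web black — skip
        auth black
        billing gray
          billing→api: api is gray → back edge
Back edge closes the cycle api → cron → store → cdn → billing → api; its vertices are {api, cdn, cron, store, billing}.

api, cdn, cron, store, billing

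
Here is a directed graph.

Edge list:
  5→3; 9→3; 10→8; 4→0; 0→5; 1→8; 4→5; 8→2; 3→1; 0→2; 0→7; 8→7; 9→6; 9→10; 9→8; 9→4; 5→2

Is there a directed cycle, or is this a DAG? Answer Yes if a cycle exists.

No

DFS with white/gray/black marking, starting from 0:
0 gray
  7 gray
  7 black
  2 gray
  2 black
  5 gray
    3 gray
      1 gray
        8 gray
          8→7: 7 black — skip
          8→2: 2 black — skip
        8 black
      1 black
    3 black
    5→2: 2 black — skip
  5 black
0 black
4 gray
  4→5: 5 black — skip
  4→0: 0 black — skip
4 black
6 gray
6 black
9 gray
  9→8: 8 black — skip
  10 gray
    10→8: 8 black — skip
  10 black
  9→3: 3 black — skip
  9→4: 4 black — skip
  9→6: 6 black — skip
9 black
Every edge goes to a white or black vertex — no back edge, so the graph is acyclic.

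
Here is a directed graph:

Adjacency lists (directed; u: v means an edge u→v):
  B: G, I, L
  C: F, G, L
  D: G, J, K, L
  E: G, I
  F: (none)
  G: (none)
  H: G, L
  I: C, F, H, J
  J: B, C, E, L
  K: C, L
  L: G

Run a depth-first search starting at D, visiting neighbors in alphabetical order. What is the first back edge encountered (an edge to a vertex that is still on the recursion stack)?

DFS from D (visiting neighbors in alphabetical order); mark gray on enter, black on exit:
D gray
  G gray
  G black
  J gray
    B gray
      B→G: G black — skip
      I gray
        C gray
          F gray
          F black
          C→G: G black — skip
          L gray
            L→G: G black — skip
          L black
        C black
        I→F: F black — skip
        H gray
          H→G: G black — skip
          H→L: L black — skip
        H black
        I→J: J is gray → back edge
First back edge: I → J.

I→J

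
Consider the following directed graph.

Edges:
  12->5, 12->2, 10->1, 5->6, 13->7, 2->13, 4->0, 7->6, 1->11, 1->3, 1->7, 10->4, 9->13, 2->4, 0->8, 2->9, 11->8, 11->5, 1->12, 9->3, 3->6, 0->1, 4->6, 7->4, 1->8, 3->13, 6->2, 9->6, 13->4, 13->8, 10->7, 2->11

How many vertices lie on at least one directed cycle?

12

A vertex is on a directed cycle iff it belongs to a strongly connected component of size ≥ 2 (or has a self-loop).
The vertices on cycles are {0, 1, 2, 3, 4, 5, 6, 7, 9, 11, 12, 13} — 12 in total.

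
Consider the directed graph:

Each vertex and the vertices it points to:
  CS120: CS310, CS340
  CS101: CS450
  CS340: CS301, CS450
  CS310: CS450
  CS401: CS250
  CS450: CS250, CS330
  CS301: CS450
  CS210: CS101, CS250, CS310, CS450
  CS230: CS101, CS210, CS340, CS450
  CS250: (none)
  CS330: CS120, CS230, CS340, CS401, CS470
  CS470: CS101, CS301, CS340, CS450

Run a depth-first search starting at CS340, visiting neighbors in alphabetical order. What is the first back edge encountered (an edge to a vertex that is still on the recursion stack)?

DFS from CS340 (visiting neighbors in alphabetical order); mark gray on enter, black on exit:
CS340 gray
  CS301 gray
    CS450 gray
      CS250 gray
      CS250 black
      CS330 gray
        CS120 gray
          CS310 gray
            CS310→CS450: CS450 is gray → back edge
First back edge: CS310 → CS450.

CS310→CS450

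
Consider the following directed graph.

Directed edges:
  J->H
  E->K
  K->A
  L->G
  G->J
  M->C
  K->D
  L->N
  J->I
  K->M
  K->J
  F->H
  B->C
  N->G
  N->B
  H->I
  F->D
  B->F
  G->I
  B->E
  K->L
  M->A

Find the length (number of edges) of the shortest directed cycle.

5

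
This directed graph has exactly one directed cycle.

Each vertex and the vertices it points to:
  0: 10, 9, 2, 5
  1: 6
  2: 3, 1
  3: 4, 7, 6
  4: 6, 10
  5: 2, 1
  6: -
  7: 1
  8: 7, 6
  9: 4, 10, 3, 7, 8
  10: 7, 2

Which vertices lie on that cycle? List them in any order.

2, 3, 4, 10

DFS with gray/black marking from 10:
10 gray
  7 gray
    1 gray
      6 gray
      6 black
    1 black
  7 black
  2 gray
    3 gray
      4 gray
        4→6: 6 black — skip
        4→10: 10 is gray → back edge
Back edge closes the cycle 10 → 2 → 3 → 4 → 10; its vertices are {2, 3, 4, 10}.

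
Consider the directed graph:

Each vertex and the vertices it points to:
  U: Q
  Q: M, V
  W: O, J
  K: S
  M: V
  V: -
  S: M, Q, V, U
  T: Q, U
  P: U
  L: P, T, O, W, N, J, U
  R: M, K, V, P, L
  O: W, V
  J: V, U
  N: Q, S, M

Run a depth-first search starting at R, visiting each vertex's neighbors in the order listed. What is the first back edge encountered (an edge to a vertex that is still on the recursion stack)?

W→O

DFS from R (visiting each vertex's neighbors in the order listed); mark gray on enter, black on exit:
R gray
  M gray
    V gray
    V black
  M black
  K gray
    S gray
      S→M: M black — skip
      Q gray
        Q→M: M black — skip
        Q→V: V black — skip
      Q black
      S→V: V black — skip
      U gray
        U→Q: Q black — skip
      U black
    S black
  K black
  R→V: V black — skip
  P gray
    P→U: U black — skip
  P black
  L gray
    L→P: P black — skip
    T gray
      T→Q: Q black — skip
      T→U: U black — skip
    T black
    O gray
      W gray
        W→O: O is gray → back edge
First back edge: W → O.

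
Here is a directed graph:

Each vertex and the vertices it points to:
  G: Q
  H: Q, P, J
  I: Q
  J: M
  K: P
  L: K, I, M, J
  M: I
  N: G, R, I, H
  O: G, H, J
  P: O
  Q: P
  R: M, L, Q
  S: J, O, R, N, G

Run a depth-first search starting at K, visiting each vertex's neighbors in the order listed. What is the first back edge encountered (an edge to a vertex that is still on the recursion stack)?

Q->P

DFS from K (visiting each vertex's neighbors in the order listed); mark gray on enter, black on exit:
K gray
  P gray
    O gray
      G gray
        Q gray
          Q→P: P is gray → back edge
First back edge: Q → P.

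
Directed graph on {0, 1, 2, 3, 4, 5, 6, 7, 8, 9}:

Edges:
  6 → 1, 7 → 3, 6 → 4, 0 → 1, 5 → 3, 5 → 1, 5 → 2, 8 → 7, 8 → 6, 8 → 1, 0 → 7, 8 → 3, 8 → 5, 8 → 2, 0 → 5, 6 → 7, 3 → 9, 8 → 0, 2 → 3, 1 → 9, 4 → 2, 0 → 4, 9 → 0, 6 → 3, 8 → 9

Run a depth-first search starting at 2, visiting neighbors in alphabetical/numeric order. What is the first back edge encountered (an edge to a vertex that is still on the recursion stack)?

1→9

DFS from 2 (visiting neighbors in alphabetical/numeric order); mark gray on enter, black on exit:
2 gray
  3 gray
    9 gray
      0 gray
        1 gray
          1→9: 9 is gray → back edge
First back edge: 1 → 9.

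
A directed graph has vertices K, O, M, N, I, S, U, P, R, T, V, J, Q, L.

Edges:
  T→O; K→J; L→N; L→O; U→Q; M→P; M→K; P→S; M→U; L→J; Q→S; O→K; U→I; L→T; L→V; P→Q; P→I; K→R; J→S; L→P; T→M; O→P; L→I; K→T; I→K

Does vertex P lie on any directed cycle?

Yes

P is on a cycle iff P can reach itself via ≥1 edge.
P → I → K → T → O → P — yes.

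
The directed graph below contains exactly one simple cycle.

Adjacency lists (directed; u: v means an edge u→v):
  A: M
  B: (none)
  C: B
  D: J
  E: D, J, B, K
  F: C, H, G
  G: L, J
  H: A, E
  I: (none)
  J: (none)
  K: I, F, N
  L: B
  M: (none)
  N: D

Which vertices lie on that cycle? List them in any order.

E, F, H, K

DFS with gray/black marking from K:
K gray
  I gray
  I black
  F gray
    C gray
      B gray
      B black
    C black
    H gray
      A gray
        M gray
        M black
      A black
      E gray
        D gray
          J gray
          J black
        D black
        E→J: J black — skip
        E→B: B black — skip
        E→K: K is gray → back edge
Back edge closes the cycle K → F → H → E → K; its vertices are {E, F, H, K}.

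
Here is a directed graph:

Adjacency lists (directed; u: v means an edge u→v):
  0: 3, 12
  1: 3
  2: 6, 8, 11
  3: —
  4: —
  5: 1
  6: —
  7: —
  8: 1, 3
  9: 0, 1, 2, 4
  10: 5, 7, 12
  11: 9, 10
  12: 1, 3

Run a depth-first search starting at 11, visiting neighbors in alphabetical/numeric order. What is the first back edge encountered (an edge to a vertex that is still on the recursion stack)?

2→11

DFS from 11 (visiting neighbors in alphabetical/numeric order); mark gray on enter, black on exit:
11 gray
  9 gray
    0 gray
      3 gray
      3 black
      12 gray
        1 gray
          1→3: 3 black — skip
        1 black
        12→3: 3 black — skip
      12 black
    0 black
    9→1: 1 black — skip
    2 gray
      6 gray
      6 black
      8 gray
        8→1: 1 black — skip
        8→3: 3 black — skip
      8 black
      2→11: 11 is gray → back edge
First back edge: 2 → 11.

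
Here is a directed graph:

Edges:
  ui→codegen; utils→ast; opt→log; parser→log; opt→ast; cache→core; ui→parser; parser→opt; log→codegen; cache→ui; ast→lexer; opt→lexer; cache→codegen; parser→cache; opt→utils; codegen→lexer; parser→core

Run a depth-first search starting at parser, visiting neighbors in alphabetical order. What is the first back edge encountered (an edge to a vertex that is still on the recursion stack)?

ui->parser

DFS from parser (visiting neighbors in alphabetical order); mark gray on enter, black on exit:
parser gray
  cache gray
    codegen gray
      lexer gray
      lexer black
    codegen black
    core gray
    core black
    ui gray
      ui→codegen: codegen black — skip
      ui→parser: parser is gray → back edge
First back edge: ui → parser.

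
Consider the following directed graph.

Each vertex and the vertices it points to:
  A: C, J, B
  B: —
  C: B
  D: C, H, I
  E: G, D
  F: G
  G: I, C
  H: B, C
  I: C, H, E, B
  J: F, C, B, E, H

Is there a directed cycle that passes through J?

No

J lies on a cycle iff there is a path from J back to itself.
Exploring from J, it never reaches itself; equivalently, its strongly connected component is a singleton.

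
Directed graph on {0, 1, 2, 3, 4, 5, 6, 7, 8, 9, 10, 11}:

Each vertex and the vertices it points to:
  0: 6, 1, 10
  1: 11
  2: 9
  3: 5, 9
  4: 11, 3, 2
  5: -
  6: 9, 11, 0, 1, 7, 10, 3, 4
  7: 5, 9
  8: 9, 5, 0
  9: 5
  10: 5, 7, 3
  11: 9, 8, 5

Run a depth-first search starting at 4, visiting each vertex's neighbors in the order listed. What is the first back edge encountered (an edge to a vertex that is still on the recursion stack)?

DFS from 4 (visiting each vertex's neighbors in the order listed); mark gray on enter, black on exit:
4 gray
  11 gray
    9 gray
      5 gray
      5 black
    9 black
    8 gray
      8→9: 9 black — skip
      8→5: 5 black — skip
      0 gray
        6 gray
          6→9: 9 black — skip
          6→11: 11 is gray → back edge
First back edge: 6 → 11.

6→11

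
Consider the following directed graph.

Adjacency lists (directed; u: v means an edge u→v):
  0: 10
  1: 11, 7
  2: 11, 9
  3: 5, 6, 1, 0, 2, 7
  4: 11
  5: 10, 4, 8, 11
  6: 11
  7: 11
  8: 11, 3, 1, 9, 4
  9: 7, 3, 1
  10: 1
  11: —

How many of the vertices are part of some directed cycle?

A vertex is on a directed cycle iff it belongs to a strongly connected component of size ≥ 2 (or has a self-loop).
The vertices on cycles are {2, 3, 5, 8, 9} — 5 in total.

5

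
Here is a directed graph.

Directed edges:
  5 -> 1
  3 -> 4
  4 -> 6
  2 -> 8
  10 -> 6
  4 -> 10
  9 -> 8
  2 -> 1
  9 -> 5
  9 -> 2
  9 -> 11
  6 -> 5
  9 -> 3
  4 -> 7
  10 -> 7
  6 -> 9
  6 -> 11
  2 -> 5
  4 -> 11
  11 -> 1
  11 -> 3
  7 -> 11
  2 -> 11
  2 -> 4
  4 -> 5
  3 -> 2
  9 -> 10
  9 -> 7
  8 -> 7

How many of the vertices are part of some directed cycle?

9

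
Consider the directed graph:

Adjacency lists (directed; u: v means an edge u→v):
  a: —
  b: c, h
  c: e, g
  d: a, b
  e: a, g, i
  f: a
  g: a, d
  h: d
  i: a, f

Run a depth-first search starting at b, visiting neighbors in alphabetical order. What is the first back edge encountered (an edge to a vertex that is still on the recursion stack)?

DFS from b (visiting neighbors in alphabetical order); mark gray on enter, black on exit:
b gray
  c gray
    e gray
      a gray
      a black
      g gray
        g→a: a black — skip
        d gray
          d→a: a black — skip
          d→b: b is gray → back edge
First back edge: d → b.

d->b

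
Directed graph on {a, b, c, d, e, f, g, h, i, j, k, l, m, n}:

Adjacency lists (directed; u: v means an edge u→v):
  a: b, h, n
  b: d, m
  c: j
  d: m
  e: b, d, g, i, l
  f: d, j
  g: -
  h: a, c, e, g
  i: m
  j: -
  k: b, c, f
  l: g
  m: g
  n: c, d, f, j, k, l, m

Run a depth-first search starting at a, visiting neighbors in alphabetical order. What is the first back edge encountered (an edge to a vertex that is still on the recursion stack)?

h→a

DFS from a (visiting neighbors in alphabetical order); mark gray on enter, black on exit:
a gray
  b gray
    d gray
      m gray
        g gray
        g black
      m black
    d black
    b→m: m black — skip
  b black
  h gray
    h→a: a is gray → back edge
First back edge: h → a.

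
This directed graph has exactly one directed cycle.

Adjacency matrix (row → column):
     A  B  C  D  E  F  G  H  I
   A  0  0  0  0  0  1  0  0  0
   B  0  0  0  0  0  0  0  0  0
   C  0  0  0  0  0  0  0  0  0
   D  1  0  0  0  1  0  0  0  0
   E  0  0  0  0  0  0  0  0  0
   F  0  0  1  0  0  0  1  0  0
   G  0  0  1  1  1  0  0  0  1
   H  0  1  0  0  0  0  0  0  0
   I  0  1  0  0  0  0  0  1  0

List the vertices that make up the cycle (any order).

A, D, F, G

DFS with gray/black marking from F:
F gray
  C gray
  C black
  G gray
    I gray
      H gray
        B gray
        B black
      H black
      I→B: B black — skip
    I black
    D gray
      A gray
        A→F: F is gray → back edge
Back edge closes the cycle F → G → D → A → F; its vertices are {A, D, F, G}.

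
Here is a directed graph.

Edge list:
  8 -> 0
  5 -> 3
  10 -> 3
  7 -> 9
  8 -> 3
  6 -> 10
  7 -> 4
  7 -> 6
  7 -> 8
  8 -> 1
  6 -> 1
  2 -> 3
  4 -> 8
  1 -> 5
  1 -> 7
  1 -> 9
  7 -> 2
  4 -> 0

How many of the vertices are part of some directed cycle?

5

A vertex is on a directed cycle iff it belongs to a strongly connected component of size ≥ 2 (or has a self-loop).
The vertices on cycles are {1, 4, 6, 7, 8} — 5 in total.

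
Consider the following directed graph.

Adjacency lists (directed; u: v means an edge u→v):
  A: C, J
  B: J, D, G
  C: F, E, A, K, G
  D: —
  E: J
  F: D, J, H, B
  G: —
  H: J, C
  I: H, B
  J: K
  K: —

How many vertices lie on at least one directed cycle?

4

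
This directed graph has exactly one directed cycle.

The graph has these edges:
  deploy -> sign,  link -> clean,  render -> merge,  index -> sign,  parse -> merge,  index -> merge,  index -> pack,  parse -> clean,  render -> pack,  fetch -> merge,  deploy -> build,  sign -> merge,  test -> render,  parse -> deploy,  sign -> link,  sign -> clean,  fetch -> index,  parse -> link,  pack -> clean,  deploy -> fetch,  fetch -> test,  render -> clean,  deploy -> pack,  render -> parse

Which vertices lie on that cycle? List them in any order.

test, fetch, parse, deploy, render

DFS with gray/black marking from fetch:
fetch gray
  merge gray
  merge black
  index gray
    pack gray
      clean gray
      clean black
    pack black
    index→merge: merge black — skip
    sign gray
      sign→merge: merge black — skip
      link gray
        link→clean: clean black — skip
      link black
      sign→clean: clean black — skip
    sign black
  index black
  test gray
    render gray
      render→clean: clean black — skip
      parse gray
        parse→link: link black — skip
        parse→merge: merge black — skip
        parse→clean: clean black — skip
        deploy gray
          build gray
          build black
          deploy→fetch: fetch is gray → back edge
Back edge closes the cycle fetch → test → render → parse → deploy → fetch; its vertices are {test, fetch, parse, deploy, render}.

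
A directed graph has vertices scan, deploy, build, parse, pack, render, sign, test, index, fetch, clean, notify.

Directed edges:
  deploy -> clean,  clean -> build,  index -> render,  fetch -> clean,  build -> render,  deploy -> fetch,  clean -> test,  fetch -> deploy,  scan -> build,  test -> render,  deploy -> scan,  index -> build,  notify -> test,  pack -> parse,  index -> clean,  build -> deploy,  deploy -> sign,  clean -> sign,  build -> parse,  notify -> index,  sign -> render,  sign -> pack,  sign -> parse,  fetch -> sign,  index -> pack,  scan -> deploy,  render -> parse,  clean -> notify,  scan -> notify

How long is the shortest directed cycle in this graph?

2

For each vertex v, BFS finds the shortest path from v back to v.
The shortest such closed walk is deploy → scan → deploy, length 2.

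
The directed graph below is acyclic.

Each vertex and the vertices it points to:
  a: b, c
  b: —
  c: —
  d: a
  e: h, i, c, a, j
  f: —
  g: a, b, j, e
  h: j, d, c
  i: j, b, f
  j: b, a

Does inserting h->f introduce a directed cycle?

No

Adding h→f creates a cycle iff f can already reach h.
Explore from f: no path reaches h. The graph stays acyclic.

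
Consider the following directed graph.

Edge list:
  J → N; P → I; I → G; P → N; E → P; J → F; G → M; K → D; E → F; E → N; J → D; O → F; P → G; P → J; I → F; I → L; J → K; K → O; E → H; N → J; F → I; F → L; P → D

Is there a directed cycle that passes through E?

No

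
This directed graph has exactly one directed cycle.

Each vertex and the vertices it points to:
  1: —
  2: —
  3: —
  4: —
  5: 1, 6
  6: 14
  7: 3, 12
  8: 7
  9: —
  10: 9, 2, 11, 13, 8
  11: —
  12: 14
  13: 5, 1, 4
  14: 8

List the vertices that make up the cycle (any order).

DFS with gray/black marking from 8:
8 gray
  7 gray
    3 gray
    3 black
    12 gray
      14 gray
        14→8: 8 is gray → back edge
Back edge closes the cycle 8 → 7 → 12 → 14 → 8; its vertices are {7, 8, 12, 14}.

7, 8, 12, 14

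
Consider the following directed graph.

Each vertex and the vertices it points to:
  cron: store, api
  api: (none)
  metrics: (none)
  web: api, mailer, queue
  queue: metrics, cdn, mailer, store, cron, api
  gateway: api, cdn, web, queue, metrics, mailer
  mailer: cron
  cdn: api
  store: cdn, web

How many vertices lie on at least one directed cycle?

A vertex is on a directed cycle iff it belongs to a strongly connected component of size ≥ 2 (or has a self-loop).
The vertices on cycles are {web, cron, queue, store, mailer} — 5 in total.

5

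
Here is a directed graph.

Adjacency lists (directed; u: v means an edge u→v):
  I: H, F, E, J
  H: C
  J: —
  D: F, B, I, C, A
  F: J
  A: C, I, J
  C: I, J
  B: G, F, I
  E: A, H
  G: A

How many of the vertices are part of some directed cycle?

5

A vertex is on a directed cycle iff it belongs to a strongly connected component of size ≥ 2 (or has a self-loop).
The vertices on cycles are {A, C, E, H, I} — 5 in total.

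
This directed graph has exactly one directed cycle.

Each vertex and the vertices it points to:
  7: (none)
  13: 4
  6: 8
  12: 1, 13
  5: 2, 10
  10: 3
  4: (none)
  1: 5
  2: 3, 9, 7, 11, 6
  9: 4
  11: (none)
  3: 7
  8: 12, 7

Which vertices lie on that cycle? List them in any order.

DFS with gray/black marking from 8:
8 gray
  12 gray
    1 gray
      5 gray
        2 gray
          3 gray
            7 gray
            7 black
          3 black
          9 gray
            4 gray
            4 black
          9 black
          2→7: 7 black — skip
          11 gray
          11 black
          6 gray
            6→8: 8 is gray → back edge
Back edge closes the cycle 8 → 12 → 1 → 5 → 2 → 6 → 8; its vertices are {1, 2, 5, 6, 8, 12}.

1, 2, 5, 6, 8, 12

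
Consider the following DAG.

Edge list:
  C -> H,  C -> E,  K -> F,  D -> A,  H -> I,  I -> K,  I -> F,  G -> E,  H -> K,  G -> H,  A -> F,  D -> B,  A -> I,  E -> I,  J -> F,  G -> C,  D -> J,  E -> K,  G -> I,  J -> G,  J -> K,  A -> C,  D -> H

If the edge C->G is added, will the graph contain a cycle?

Adding C→G creates a cycle iff G can already reach C.
Path from G: G → C.
So G → … → C → G is a cycle.

Yes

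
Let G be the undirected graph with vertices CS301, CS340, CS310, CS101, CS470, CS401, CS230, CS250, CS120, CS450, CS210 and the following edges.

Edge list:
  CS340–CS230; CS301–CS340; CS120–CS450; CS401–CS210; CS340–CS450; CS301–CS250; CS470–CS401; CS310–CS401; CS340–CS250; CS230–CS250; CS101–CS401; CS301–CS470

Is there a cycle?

Yes

DFS, tracking each vertex's parent; an edge to a visited non-parent vertex closes a cycle.
Start from CS401:
visit CS401 (parent –)
  visit CS210 (parent CS401)
    CS210–CS401: parent, skip
  visit CS470 (parent CS401)
    visit CS301 (parent CS470)
      CS301–CS470: parent, skip
      visit CS340 (parent CS301)
        visit CS250 (parent CS340)
          CS250–CS301: CS301 visited and ≠ parent → cycle
Cycle: CS301 – CS340 – CS250 – CS301.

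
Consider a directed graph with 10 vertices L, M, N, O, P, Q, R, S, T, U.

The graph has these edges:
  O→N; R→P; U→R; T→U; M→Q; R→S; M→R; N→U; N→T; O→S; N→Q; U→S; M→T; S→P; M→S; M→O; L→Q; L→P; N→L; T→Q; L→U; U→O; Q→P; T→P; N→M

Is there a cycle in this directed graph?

Yes

DFS with white/gray/black marking, starting from N:
N gray
  Q gray
    P gray
    P black
  Q black
  T gray
    U gray
      S gray
        S→P: P black — skip
      S black
      R gray
        R→S: S black — skip
        R→P: P black — skip
      R black
      O gray
        O→S: S black — skip
        O→N: N is gray → back edge
Back edge found, so a cycle exists: N → T → U → O → N.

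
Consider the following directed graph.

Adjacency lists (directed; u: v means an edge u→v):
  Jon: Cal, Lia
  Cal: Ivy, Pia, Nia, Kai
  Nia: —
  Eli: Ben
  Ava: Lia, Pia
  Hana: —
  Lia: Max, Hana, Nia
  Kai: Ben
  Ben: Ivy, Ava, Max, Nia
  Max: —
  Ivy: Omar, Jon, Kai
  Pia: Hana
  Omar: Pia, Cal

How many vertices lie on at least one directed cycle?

6

A vertex is on a directed cycle iff it belongs to a strongly connected component of size ≥ 2 (or has a self-loop).
The vertices on cycles are {Ben, Cal, Ivy, Jon, Kai, Omar} — 6 in total.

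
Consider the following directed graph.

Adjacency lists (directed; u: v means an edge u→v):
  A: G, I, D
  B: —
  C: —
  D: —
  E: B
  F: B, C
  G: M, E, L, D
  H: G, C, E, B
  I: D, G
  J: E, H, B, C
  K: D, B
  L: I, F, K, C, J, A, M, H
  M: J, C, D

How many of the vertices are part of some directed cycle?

7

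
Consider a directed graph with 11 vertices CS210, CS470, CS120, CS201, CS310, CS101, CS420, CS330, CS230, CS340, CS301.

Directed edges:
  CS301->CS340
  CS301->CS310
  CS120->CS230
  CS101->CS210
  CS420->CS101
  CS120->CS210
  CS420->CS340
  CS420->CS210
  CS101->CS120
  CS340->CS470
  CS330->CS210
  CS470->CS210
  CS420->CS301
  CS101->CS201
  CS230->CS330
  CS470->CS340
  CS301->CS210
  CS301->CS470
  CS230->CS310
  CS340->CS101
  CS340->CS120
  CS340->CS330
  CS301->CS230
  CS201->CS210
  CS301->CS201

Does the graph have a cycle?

DFS with white/gray/black marking, starting from CS420:
CS420 gray
  CS301 gray
    CS201 gray
      CS210 gray
      CS210 black
    CS201 black
    CS470 gray
      CS340 gray
        CS101 gray
          CS120 gray
            CS230 gray
              CS330 gray
                CS330→CS210: CS210 black — skip
              CS330 black
              CS310 gray
              CS310 black
            CS230 black
            CS120→CS210: CS210 black — skip
          CS120 black
          CS101→CS210: CS210 black — skip
          CS101→CS201: CS201 black — skip
        CS101 black
        CS340→CS120: CS120 black — skip
        CS340→CS470: CS470 is gray → back edge
Back edge found, so a cycle exists: CS470 → CS340 → CS470.

Yes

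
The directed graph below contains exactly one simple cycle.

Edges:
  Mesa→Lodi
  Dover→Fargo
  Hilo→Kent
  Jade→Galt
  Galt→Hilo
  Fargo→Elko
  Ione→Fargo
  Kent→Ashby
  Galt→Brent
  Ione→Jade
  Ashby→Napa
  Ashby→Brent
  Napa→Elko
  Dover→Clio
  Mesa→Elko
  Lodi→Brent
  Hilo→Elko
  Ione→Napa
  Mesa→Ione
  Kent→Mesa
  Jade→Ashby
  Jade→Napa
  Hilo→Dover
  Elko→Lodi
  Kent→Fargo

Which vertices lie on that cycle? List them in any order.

Galt, Hilo, Ione, Jade, Kent, Mesa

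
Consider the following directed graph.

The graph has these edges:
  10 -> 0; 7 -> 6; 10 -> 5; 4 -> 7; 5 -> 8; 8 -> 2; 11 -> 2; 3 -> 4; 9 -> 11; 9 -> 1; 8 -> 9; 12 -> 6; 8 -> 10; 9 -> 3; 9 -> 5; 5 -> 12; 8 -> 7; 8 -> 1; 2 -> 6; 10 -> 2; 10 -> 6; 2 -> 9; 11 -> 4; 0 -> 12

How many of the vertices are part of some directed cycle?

A vertex is on a directed cycle iff it belongs to a strongly connected component of size ≥ 2 (or has a self-loop).
The vertices on cycles are {2, 5, 8, 9, 10, 11} — 6 in total.

6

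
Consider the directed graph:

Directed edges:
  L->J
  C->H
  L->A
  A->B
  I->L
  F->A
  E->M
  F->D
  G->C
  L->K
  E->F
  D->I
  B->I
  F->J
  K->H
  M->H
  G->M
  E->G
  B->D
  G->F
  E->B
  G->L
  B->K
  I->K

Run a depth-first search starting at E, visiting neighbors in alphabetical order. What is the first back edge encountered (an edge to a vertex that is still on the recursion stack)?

A→B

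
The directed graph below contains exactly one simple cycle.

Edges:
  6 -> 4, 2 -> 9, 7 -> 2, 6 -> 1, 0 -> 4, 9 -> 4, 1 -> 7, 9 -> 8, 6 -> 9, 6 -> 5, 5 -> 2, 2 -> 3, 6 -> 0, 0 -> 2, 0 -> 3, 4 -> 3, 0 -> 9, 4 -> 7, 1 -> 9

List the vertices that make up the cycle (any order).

2, 4, 7, 9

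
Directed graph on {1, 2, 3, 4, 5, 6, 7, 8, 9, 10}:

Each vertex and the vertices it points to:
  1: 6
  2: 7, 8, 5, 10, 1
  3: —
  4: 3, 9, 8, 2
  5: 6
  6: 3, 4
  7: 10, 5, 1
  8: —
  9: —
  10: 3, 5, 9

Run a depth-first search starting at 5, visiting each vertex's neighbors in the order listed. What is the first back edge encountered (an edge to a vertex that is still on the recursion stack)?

10→5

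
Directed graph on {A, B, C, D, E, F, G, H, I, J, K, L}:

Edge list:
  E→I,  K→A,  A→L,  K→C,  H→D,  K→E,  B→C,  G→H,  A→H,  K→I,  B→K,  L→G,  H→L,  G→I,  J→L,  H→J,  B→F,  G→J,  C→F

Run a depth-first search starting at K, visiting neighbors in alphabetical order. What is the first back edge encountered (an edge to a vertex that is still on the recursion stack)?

G→H

DFS from K (visiting neighbors in alphabetical order); mark gray on enter, black on exit:
K gray
  A gray
    H gray
      D gray
      D black
      J gray
        L gray
          G gray
            G→H: H is gray → back edge
First back edge: G → H.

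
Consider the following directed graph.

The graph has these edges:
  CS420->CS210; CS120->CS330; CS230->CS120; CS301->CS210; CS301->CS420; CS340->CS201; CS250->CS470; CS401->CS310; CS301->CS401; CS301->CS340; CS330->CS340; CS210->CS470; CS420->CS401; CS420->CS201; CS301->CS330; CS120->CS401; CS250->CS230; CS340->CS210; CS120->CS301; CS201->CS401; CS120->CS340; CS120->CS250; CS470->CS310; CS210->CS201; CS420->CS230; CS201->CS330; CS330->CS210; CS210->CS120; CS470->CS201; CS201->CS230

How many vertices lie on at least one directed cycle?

A vertex is on a directed cycle iff it belongs to a strongly connected component of size ≥ 2 (or has a self-loop).
The vertices on cycles are {CS120, CS201, CS210, CS230, CS250, CS301, CS330, CS340, CS420, CS470} — 10 in total.

10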